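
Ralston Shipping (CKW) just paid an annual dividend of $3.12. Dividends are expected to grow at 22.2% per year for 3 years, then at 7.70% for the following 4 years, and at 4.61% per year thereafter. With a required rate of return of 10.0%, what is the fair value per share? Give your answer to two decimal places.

Three-stage DDM. Project D₁…D_7; terminal Gordon value at t=7 with g = 0.0461; discount at r = 0.1.
D_1 = 3.8126
D_2 = 4.6590
D_3 = 5.6934
D_4 = 6.1317
D_5 = 6.6039
D_6 = 7.1124
D_7 = 7.6600
TV_7 = 8.0132/(0.1−0.0461) = 148.6673
P₀ = Σ Dₜ/(1+r)ᵗ + TV_7/(1+r)^7 = 104.1179

$104.12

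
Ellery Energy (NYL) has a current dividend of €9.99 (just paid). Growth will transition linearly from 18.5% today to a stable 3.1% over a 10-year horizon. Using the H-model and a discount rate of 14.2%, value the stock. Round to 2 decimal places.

H-model: P₀ = D₀[(1+g_L) + H(g_S−g_L)]/(r−g_L), with H = 10/2 = 5.
P₀ = 9.99 × [(1+0.031) + 5×(0.185−0.031)] / (0.142−0.031)
   = 9.99 × 1.8010 / 0.111 = 162.0900

€162.09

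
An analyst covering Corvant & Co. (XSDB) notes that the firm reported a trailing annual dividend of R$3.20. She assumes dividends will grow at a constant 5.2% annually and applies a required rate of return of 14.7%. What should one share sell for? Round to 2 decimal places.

R$35.44

Gordon growth model: P₀ = D₁/(r − g). D₁ = 3.20 × (1 + 0.052) = 3.3664.
P₀ = 3.3664 / (0.147 − 0.052) = 3.3664 / 0.095 = 35.4358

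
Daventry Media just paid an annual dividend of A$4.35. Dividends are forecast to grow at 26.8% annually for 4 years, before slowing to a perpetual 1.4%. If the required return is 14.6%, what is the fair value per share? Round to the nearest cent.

Two-stage DDM. Project D₁…D_4 at 0.268, terminal growth 0.014, discount at r = 0.146.
D_1 = 5.5158
D_2 = 6.9940
D_3 = 8.8684
D_4 = 11.2452
Terminal value at t=4: TV = D_5/(r−g) = 11.4026/(0.146−0.014) = 86.3834
P₀ = 5.5158/(1+0.146)^1 + 6.9940/(1+0.146)^2 + 8.8684/(1+0.146)^3 + 11.2452/(1+0.146)^4 + 86.3834/(1+0.146)^4 = 72.6339

A$72.63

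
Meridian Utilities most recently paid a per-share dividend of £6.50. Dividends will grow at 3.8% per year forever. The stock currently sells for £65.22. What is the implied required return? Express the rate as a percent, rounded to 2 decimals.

14.14%

Rearranging the constant-growth DDM: r = D₁/P₀ + g.
D₁ = 6.50 × (1 + 0.038) = 6.7470.
r = 6.7470 / 65.22 + 0.038 = 0.10345 + 0.038 = 0.14145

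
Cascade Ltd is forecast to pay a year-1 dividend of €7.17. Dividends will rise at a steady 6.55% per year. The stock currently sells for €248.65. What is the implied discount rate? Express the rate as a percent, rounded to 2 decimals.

9.43%

Rearranging the constant-growth DDM: r = D₁/P₀ + g.
r = 7.1700 / 248.65 + 0.0655 = 0.02884 + 0.0655 = 0.09434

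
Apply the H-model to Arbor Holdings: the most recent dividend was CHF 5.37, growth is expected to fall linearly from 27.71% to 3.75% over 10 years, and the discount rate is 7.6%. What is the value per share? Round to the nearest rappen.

H-model: P₀ = D₀[(1+g_L) + H(g_S−g_L)]/(r−g_L), with H = 10/2 = 5.
P₀ = 5.37 × [(1+0.0375) + 5×(0.2771−0.0375)] / (0.076−0.0375)
   = 5.37 × 2.2355 / 0.0385 = 311.8087

CHF 311.81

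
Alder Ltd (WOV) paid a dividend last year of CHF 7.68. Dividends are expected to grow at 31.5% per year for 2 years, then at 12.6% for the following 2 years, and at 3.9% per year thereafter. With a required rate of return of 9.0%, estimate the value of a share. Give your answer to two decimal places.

Three-stage DDM. Project D₁…D_4; terminal Gordon value at t=4 with g = 0.039; discount at r = 0.09.
D_1 = 10.0992
D_2 = 13.2804
D_3 = 14.9538
D_4 = 16.8380
TV_4 = 17.4946/(0.09−0.039) = 343.0322
P₀ = Σ Dₜ/(1+r)ᵗ + TV_4/(1+r)^4 = 286.9314

CHF 286.93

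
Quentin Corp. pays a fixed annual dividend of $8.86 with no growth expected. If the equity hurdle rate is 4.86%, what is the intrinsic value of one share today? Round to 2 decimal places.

Zero-growth DDM (perpetuity): P₀ = D/r = 8.86 / 0.0486 = 182.3045

$182.30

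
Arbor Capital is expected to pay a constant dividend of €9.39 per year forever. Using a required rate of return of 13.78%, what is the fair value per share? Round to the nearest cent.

Zero-growth DDM (perpetuity): P₀ = D/r = 9.39 / 0.1378 = 68.1422

€68.14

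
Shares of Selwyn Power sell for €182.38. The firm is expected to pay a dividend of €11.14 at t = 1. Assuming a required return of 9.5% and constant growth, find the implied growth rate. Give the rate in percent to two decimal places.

From P₀ = D₁/(r − g), the implied growth is g = r − D₁/P₀.
g = 0.095 − 11.14/182.38 = 0.095 − 0.06108 = 0.03392

3.39%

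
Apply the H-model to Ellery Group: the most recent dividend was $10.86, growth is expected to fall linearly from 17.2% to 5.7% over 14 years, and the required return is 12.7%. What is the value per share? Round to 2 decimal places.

$288.88

H-model: P₀ = D₀[(1+g_L) + H(g_S−g_L)]/(r−g_L), with H = 14/2 = 7.
P₀ = 10.86 × [(1+0.057) + 7×(0.172−0.057)] / (0.127−0.057)
   = 10.86 × 1.8620 / 0.07 = 288.8760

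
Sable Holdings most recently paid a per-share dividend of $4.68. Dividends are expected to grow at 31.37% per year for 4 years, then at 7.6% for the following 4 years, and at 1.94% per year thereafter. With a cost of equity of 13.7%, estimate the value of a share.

$114.32

Three-stage DDM. Project D₁…D_8; terminal Gordon value at t=8 with g = 0.0194; discount at r = 0.137.
D_1 = 6.1481
D_2 = 8.0768
D_3 = 10.6105
D_4 = 13.9390
D_5 = 14.9983
D_6 = 16.1382
D_7 = 17.3647
D_8 = 18.6844
TV_8 = 19.0469/(0.137−0.0194) = 161.9635
P₀ = Σ Dₜ/(1+r)ᵗ + TV_8/(1+r)^8 = 114.3222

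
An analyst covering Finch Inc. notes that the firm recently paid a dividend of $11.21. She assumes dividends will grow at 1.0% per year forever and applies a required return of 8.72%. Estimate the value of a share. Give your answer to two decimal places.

$146.66

Gordon growth model: P₀ = D₁/(r − g). D₁ = 11.21 × (1 + 0.01) = 11.3221.
P₀ = 11.3221 / (0.0872 − 0.01) = 11.3221 / 0.0772 = 146.6593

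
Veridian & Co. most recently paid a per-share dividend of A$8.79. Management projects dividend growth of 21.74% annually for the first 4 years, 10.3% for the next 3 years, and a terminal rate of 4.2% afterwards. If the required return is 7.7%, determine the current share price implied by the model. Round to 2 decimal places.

Three-stage DDM. Project D₁…D_7; terminal Gordon value at t=7 with g = 0.042; discount at r = 0.077.
D_1 = 10.7009
D_2 = 13.0273
D_3 = 15.8595
D_4 = 19.3073
D_5 = 21.2960
D_6 = 23.4895
D_7 = 25.9089
TV_7 = 26.9971/(0.077−0.042) = 771.3443
P₀ = Σ Dₜ/(1+r)ᵗ + TV_7/(1+r)^7 = 552.2969

A$552.30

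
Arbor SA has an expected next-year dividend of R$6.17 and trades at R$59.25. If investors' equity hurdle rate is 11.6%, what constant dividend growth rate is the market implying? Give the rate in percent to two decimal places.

From P₀ = D₁/(r − g), the implied growth is g = r − D₁/P₀.
g = 0.116 − 6.17/59.25 = 0.116 − 0.10414 = 0.01186

1.19%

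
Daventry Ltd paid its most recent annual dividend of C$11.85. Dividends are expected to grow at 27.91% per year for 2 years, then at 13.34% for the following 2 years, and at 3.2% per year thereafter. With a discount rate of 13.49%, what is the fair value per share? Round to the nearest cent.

C$209.02

Three-stage DDM. Project D₁…D_4; terminal Gordon value at t=4 with g = 0.032; discount at r = 0.1349.
D_1 = 15.1573
D_2 = 19.3877
D_3 = 21.9741
D_4 = 24.9054
TV_4 = 25.7024/(0.1349−0.032) = 249.7802
P₀ = Σ Dₜ/(1+r)ᵗ + TV_4/(1+r)^4 = 209.0201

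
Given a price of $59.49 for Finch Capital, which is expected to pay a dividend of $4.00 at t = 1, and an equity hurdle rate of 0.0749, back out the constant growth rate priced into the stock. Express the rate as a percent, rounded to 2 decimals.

From P₀ = D₁/(r − g), the implied growth is g = r − D₁/P₀.
g = 0.0749 − 4.00/59.49 = 0.0749 − 0.06724 = 0.00766

0.77%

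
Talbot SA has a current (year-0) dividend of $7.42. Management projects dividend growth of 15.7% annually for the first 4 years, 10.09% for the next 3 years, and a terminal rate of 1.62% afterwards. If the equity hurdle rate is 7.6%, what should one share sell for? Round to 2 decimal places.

Three-stage DDM. Project D₁…D_7; terminal Gordon value at t=7 with g = 0.0162; discount at r = 0.076.
D_1 = 8.5849
D_2 = 9.9328
D_3 = 11.4922
D_4 = 13.2965
D_5 = 14.6381
D_6 = 16.1151
D_7 = 17.7411
TV_7 = 18.0285/(0.076−0.0162) = 301.4803
P₀ = Σ Dₜ/(1+r)ᵗ + TV_7/(1+r)^7 = 247.3991

$247.40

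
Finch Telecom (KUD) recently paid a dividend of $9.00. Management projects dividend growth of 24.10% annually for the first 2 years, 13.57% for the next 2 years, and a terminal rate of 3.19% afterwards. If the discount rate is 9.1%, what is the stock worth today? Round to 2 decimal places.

$266.95

Three-stage DDM. Project D₁…D_4; terminal Gordon value at t=4 with g = 0.0319; discount at r = 0.091.
D_1 = 11.1690
D_2 = 13.8607
D_3 = 15.7416
D_4 = 17.8778
TV_4 = 18.4481/(0.091−0.0319) = 312.1501
P₀ = Σ Dₜ/(1+r)ᵗ + TV_4/(1+r)^4 = 266.9484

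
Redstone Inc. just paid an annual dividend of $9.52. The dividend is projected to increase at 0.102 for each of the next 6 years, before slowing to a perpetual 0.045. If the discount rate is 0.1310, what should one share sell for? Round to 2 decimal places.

Two-stage DDM. Project D₁…D_6 at 0.102, terminal growth 0.045, discount at r = 0.131.
D_1 = 10.4910
D_2 = 11.5611
D_3 = 12.7404
D_4 = 14.0399
D_5 = 15.4719
D_6 = 17.0501
Terminal value at t=6: TV = D_7/(r−g) = 17.8173/(0.131−0.045) = 207.1783
P₀ = 10.4910/(1+0.131)^1 + 11.5611/(1+0.131)^2 + 12.7404/(1+0.131)^3 + 14.0399/(1+0.131)^4 + 15.4719/(1+0.131)^5 + 17.0501/(1+0.131)^6 + 207.1783/(1+0.131)^6 = 151.1922

$151.19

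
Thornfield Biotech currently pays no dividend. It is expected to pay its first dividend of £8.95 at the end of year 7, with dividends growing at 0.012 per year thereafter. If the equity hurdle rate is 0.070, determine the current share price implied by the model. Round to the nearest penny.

£102.82

Deferred-dividend DDM. At t=6 the remaining stream is a growing perpetuity with first payment D_7 = 8.95.
V_6 = D_7/(r−g) = 8.95/(0.07−0.012) = 154.3103
P₀ = V_6/(1+r)^6 = 154.3103/(1+0.07)^6 = 102.8235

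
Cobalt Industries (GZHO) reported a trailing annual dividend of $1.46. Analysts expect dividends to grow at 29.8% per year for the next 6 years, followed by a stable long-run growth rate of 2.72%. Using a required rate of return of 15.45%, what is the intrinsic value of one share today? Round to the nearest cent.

$37.26

Two-stage DDM. Project D₁…D_6 at 0.298, terminal growth 0.0272, discount at r = 0.1545.
D_1 = 1.8951
D_2 = 2.4598
D_3 = 3.1928
D_4 = 4.1443
D_5 = 5.3793
D_6 = 6.9823
Terminal value at t=6: TV = D_7/(r−g) = 7.1723/(0.1545−0.0272) = 56.3414
P₀ = 1.8951/(1+0.1545)^1 + 2.4598/(1+0.1545)^2 + 3.1928/(1+0.1545)^3 + 4.1443/(1+0.1545)^4 + 5.3793/(1+0.1545)^5 + 6.9823/(1+0.1545)^6 + 56.3414/(1+0.1545)^6 = 37.2600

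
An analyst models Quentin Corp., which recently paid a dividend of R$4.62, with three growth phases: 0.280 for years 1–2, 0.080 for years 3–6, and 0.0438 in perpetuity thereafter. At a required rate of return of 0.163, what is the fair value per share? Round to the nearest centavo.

Three-stage DDM. Project D₁…D_6; terminal Gordon value at t=6 with g = 0.0438; discount at r = 0.163.
D_1 = 5.9136
D_2 = 7.5694
D_3 = 8.1750
D_4 = 8.8290
D_5 = 9.5353
D_6 = 10.2981
TV_6 = 10.7492/(0.163−0.0438) = 90.1775
P₀ = Σ Dₜ/(1+r)ᵗ + TV_6/(1+r)^6 = 65.7909

R$65.79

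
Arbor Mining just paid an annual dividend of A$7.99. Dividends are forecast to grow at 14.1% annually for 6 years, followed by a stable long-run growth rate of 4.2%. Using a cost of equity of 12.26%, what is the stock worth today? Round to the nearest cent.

Two-stage DDM. Project D₁…D_6 at 0.141, terminal growth 0.042, discount at r = 0.1226.
D_1 = 9.1166
D_2 = 10.4020
D_3 = 11.8687
D_4 = 13.5422
D_5 = 15.4517
D_6 = 17.6303
Terminal value at t=6: TV = D_7/(r−g) = 18.3708/(0.1226−0.042) = 227.9257
P₀ = 9.1166/(1+0.1226)^1 + 10.4020/(1+0.1226)^2 + 11.8687/(1+0.1226)^3 + 13.5422/(1+0.1226)^4 + 15.4517/(1+0.1226)^5 + 17.6303/(1+0.1226)^6 + 227.9257/(1+0.1226)^6 = 164.6454

A$164.65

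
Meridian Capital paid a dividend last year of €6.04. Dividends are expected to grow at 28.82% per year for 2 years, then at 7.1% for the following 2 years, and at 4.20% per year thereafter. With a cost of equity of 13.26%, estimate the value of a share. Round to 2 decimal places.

€109.41

Three-stage DDM. Project D₁…D_4; terminal Gordon value at t=4 with g = 0.042; discount at r = 0.1326.
D_1 = 7.7807
D_2 = 10.0231
D_3 = 10.7348
D_4 = 11.4969
TV_4 = 11.9798/(0.1326−0.042) = 132.2276
P₀ = Σ Dₜ/(1+r)ᵗ + TV_4/(1+r)^4 = 109.4143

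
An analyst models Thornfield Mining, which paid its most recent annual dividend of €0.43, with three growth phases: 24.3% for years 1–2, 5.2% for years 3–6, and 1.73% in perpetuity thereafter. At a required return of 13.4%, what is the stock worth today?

€6.04

Three-stage DDM. Project D₁…D_6; terminal Gordon value at t=6 with g = 0.0173; discount at r = 0.134.
D_1 = 0.5345
D_2 = 0.6644
D_3 = 0.6989
D_4 = 0.7353
D_5 = 0.7735
D_6 = 0.8137
TV_6 = 0.8278/(0.134−0.0173) = 7.0934
P₀ = Σ Dₜ/(1+r)ᵗ + TV_6/(1+r)^6 = 6.0426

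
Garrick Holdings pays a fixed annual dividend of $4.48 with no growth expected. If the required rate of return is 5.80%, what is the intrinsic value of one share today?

Zero-growth DDM (perpetuity): P₀ = D/r = 4.48 / 0.058 = 77.2414

$77.24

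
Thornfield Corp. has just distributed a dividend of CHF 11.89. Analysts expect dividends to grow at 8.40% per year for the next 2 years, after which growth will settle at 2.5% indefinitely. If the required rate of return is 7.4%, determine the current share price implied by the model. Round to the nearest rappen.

CHF 277.49

Two-stage DDM. Project D₁…D_2 at 0.084, terminal growth 0.025, discount at r = 0.074.
D_1 = 12.8888
D_2 = 13.9714
Terminal value at t=2: TV = D_3/(r−g) = 14.3207/(0.074−0.025) = 292.2592
P₀ = 12.8888/(1+0.074)^1 + 13.9714/(1+0.074)^2 + 292.2592/(1+0.074)^2 = 277.4858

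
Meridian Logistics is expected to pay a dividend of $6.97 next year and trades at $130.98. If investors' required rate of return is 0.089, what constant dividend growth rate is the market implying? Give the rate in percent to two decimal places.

From P₀ = D₁/(r − g), the implied growth is g = r − D₁/P₀.
g = 0.089 − 6.97/130.98 = 0.089 − 0.05321 = 0.03579

3.58%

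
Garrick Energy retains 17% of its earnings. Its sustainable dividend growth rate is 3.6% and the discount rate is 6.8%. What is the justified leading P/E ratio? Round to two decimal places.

Payout ratio b = 1 − 0.17 = 0.83.
Justified leading P/E = b/(r−g) = 0.83/(0.068−0.036) = 25.9375

25.94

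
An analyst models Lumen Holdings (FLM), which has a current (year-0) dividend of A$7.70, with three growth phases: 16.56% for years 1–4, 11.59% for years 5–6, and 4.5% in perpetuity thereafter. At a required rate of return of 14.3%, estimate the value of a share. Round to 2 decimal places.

Three-stage DDM. Project D₁…D_6; terminal Gordon value at t=6 with g = 0.045; discount at r = 0.143.
D_1 = 8.9751
D_2 = 10.4614
D_3 = 12.1938
D_4 = 14.2131
D_5 = 15.8604
D_6 = 17.6986
TV_6 = 18.4951/(0.143−0.045) = 188.7251
P₀ = Σ Dₜ/(1+r)ᵗ + TV_6/(1+r)^6 = 133.0553

A$133.06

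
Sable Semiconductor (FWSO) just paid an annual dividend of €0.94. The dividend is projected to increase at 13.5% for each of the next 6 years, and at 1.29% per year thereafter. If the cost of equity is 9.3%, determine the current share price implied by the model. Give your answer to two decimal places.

Two-stage DDM. Project D₁…D_6 at 0.135, terminal growth 0.0129, discount at r = 0.093.
D_1 = 1.0669
D_2 = 1.2109
D_3 = 1.3744
D_4 = 1.5600
D_5 = 1.7705
D_6 = 2.0096
Terminal value at t=6: TV = D_7/(r−g) = 2.0355/(0.093−0.0129) = 25.4119
P₀ = 1.0669/(1+0.093)^1 + 1.2109/(1+0.093)^2 + 1.3744/(1+0.093)^3 + 1.5600/(1+0.093)^4 + 1.7705/(1+0.093)^5 + 2.0096/(1+0.093)^6 + 25.4119/(1+0.093)^6 = 21.3535

€21.35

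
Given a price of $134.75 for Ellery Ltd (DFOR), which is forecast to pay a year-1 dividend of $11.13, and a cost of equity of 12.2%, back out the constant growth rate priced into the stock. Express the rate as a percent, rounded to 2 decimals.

From P₀ = D₁/(r − g), the implied growth is g = r − D₁/P₀.
g = 0.122 − 11.13/134.75 = 0.122 − 0.08260 = 0.03940

3.94%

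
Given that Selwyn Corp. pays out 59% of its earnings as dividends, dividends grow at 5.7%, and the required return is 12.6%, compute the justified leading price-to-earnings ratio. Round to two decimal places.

Justified leading P/E = b/(r−g) = 0.59/(0.126−0.057) = 8.5507

8.55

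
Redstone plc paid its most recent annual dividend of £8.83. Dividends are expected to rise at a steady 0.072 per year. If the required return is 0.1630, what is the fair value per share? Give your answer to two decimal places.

Gordon growth model: P₀ = D₁/(r − g). D₁ = 8.83 × (1 + 0.072) = 9.4658.
P₀ = 9.4658 / (0.163 − 0.072) = 9.4658 / 0.091 = 104.0193

£104.02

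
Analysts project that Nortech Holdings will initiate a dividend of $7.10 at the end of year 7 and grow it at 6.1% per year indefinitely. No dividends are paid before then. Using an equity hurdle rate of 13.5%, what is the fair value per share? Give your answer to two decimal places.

Deferred-dividend DDM. At t=6 the remaining stream is a growing perpetuity with first payment D_7 = 7.10.
V_6 = D_7/(r−g) = 7.10/(0.135−0.061) = 95.9459
P₀ = V_6/(1+r)^6 = 95.9459/(1+0.135)^6 = 44.8799

$44.88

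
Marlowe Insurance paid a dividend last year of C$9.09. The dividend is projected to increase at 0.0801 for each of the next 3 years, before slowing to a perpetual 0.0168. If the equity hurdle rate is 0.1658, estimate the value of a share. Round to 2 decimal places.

C$72.79

Two-stage DDM. Project D₁…D_3 at 0.0801, terminal growth 0.0168, discount at r = 0.1658.
D_1 = 9.8181
D_2 = 10.6045
D_3 = 11.4540
Terminal value at t=3: TV = D_4/(r−g) = 11.6464/(0.1658−0.0168) = 78.1637
P₀ = 9.8181/(1+0.1658)^1 + 10.6045/(1+0.1658)^2 + 11.4540/(1+0.1658)^3 + 78.1637/(1+0.1658)^3 = 72.7860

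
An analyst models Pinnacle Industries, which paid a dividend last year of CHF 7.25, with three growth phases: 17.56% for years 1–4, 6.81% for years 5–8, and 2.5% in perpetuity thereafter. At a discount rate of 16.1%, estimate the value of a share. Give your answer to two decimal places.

CHF 95.93

Three-stage DDM. Project D₁…D_8; terminal Gordon value at t=8 with g = 0.025; discount at r = 0.161.
D_1 = 8.5231
D_2 = 10.0198
D_3 = 11.7792
D_4 = 13.8477
D_5 = 14.7907
D_6 = 15.7979
D_7 = 16.8738
D_8 = 18.0229
TV_8 = 18.4734/(0.161−0.025) = 135.8341
P₀ = Σ Dₜ/(1+r)ᵗ + TV_8/(1+r)^8 = 95.9281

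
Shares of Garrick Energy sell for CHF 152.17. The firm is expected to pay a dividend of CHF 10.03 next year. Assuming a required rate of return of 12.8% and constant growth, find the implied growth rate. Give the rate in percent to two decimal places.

From P₀ = D₁/(r − g), the implied growth is g = r − D₁/P₀.
g = 0.128 − 10.03/152.17 = 0.128 − 0.06591 = 0.06209

6.21%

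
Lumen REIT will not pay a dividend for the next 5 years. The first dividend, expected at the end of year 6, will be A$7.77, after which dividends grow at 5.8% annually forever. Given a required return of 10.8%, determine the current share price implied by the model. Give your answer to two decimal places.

Deferred-dividend DDM. At t=5 the remaining stream is a growing perpetuity with first payment D_6 = 7.77.
V_5 = D_6/(r−g) = 7.77/(0.108−0.058) = 155.4000
P₀ = V_5/(1+r)^5 = 155.4000/(1+0.108)^5 = 93.0577

A$93.06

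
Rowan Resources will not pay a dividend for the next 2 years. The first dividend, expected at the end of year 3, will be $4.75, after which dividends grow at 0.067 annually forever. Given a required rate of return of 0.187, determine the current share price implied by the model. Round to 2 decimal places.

$28.09

Deferred-dividend DDM. At t=2 the remaining stream is a growing perpetuity with first payment D_3 = 4.75.
V_2 = D_3/(r−g) = 4.75/(0.187−0.067) = 39.5833
P₀ = V_2/(1+r)^2 = 39.5833/(1+0.187)^2 = 28.0938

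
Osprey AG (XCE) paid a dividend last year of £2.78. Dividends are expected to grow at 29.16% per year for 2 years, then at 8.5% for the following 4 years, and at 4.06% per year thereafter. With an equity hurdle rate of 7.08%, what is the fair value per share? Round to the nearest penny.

£171.03

Three-stage DDM. Project D₁…D_6; terminal Gordon value at t=6 with g = 0.0406; discount at r = 0.0708.
D_1 = 3.5906
D_2 = 4.6377
D_3 = 5.0319
D_4 = 5.4596
D_5 = 5.9237
D_6 = 6.4272
TV_6 = 6.6881/(0.0708−0.0406) = 221.4607
P₀ = Σ Dₜ/(1+r)ᵗ + TV_6/(1+r)^6 = 171.0285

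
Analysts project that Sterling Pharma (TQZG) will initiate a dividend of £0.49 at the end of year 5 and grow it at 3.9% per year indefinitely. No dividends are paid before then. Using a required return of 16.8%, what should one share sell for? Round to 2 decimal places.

£2.04

Deferred-dividend DDM. At t=4 the remaining stream is a growing perpetuity with first payment D_5 = 0.49.
V_4 = D_5/(r−g) = 0.49/(0.168−0.039) = 3.7984
P₀ = V_4/(1+r)^4 = 3.7984/(1+0.168)^4 = 2.0410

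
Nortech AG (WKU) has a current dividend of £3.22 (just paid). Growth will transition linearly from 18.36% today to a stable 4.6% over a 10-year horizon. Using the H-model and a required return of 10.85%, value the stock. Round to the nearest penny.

H-model: P₀ = D₀[(1+g_L) + H(g_S−g_L)]/(r−g_L), with H = 10/2 = 5.
P₀ = 3.22 × [(1+0.046) + 5×(0.1836−0.046)] / (0.1085−0.046)
   = 3.22 × 1.7340 / 0.0625 = 89.3357

£89.34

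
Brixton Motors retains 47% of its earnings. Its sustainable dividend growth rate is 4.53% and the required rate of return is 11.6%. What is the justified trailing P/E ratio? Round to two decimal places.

Payout ratio b = 1 − 0.47 = 0.53.
Justified trailing P/E = b(1+g)/(r−g) = 0.53×(1+0.0453)/(0.116−0.0453) = 7.8361

7.84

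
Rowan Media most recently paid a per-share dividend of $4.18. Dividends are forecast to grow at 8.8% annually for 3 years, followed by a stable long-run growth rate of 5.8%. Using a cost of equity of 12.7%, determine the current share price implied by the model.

$69.36

Two-stage DDM. Project D₁…D_3 at 0.088, terminal growth 0.058, discount at r = 0.127.
D_1 = 4.5478
D_2 = 4.9480
D_3 = 5.3835
Terminal value at t=3: TV = D_4/(r−g) = 5.6957/(0.127−0.058) = 82.5467
P₀ = 4.5478/(1+0.127)^1 + 4.9480/(1+0.127)^2 + 5.3835/(1+0.127)^3 + 82.5467/(1+0.127)^3 = 69.3590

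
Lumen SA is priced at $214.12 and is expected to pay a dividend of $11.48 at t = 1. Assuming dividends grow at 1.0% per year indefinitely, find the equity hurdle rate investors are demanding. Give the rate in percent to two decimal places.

Rearranging the constant-growth DDM: r = D₁/P₀ + g.
r = 11.4800 / 214.12 + 0.01 = 0.05361 + 0.01 = 0.06361

6.36%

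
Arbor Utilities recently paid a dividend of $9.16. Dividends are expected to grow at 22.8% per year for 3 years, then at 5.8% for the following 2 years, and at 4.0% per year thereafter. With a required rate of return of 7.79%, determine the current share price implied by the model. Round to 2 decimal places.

Three-stage DDM. Project D₁…D_5; terminal Gordon value at t=5 with g = 0.04; discount at r = 0.0779.
D_1 = 11.2485
D_2 = 13.8131
D_3 = 16.9625
D_4 = 17.9464
D_5 = 18.9872
TV_5 = 19.7467/(0.0779−0.04) = 521.0220
P₀ = Σ Dₜ/(1+r)ᵗ + TV_5/(1+r)^5 = 420.2780

$420.28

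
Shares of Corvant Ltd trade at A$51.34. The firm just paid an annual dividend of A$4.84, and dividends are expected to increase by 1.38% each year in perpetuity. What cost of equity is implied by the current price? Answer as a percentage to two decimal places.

10.94%

Rearranging the constant-growth DDM: r = D₁/P₀ + g.
D₁ = 4.84 × (1 + 0.0138) = 4.9068.
r = 4.9068 / 51.34 + 0.0138 = 0.09557 + 0.0138 = 0.10937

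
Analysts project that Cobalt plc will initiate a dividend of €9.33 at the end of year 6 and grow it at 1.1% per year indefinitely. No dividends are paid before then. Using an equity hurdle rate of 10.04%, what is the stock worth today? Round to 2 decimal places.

Deferred-dividend DDM. At t=5 the remaining stream is a growing perpetuity with first payment D_6 = 9.33.
V_5 = D_6/(r−g) = 9.33/(0.1004−0.011) = 104.3624
P₀ = V_5/(1+r)^5 = 104.3624/(1+0.1004)^5 = 64.6832

€64.68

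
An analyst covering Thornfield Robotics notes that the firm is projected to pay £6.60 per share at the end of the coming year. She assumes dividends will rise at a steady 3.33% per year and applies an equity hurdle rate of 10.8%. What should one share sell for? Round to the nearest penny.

£88.35

Gordon growth model: P₀ = D₁/(r − g), with D₁ = 6.60 given directly.
P₀ = 6.6000 / (0.108 − 0.0333) = 6.6000 / 0.0747 = 88.3534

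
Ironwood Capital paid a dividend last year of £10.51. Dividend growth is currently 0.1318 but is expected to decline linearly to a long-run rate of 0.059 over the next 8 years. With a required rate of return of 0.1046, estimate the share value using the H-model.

£311.20

H-model: P₀ = D₀[(1+g_L) + H(g_S−g_L)]/(r−g_L), with H = 8/2 = 4.
P₀ = 10.51 × [(1+0.059) + 4×(0.1318−0.059)] / (0.1046−0.059)
   = 10.51 × 1.3502 / 0.0456 = 311.1974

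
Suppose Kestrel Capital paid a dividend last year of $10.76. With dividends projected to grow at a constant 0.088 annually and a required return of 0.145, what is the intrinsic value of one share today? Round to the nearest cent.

Gordon growth model: P₀ = D₁/(r − g). D₁ = 10.76 × (1 + 0.088) = 11.7069.
P₀ = 11.7069 / (0.145 − 0.088) = 11.7069 / 0.057 = 205.3839

$205.38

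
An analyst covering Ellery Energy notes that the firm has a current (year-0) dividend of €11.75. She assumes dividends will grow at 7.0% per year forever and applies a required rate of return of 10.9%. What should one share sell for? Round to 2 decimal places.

Gordon growth model: P₀ = D₁/(r − g). D₁ = 11.75 × (1 + 0.07) = 12.5725.
P₀ = 12.5725 / (0.109 − 0.07) = 12.5725 / 0.039 = 322.3718

€322.37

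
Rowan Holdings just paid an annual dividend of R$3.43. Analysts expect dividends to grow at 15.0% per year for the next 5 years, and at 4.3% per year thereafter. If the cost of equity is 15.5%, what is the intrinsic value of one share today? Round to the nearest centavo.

Two-stage DDM. Project D₁…D_5 at 0.15, terminal growth 0.043, discount at r = 0.155.
D_1 = 3.9445
D_2 = 4.5362
D_3 = 5.2166
D_4 = 5.9991
D_5 = 6.8990
Terminal value at t=5: TV = D_6/(r−g) = 7.1956/(0.155−0.043) = 64.2465
P₀ = 3.9445/(1+0.155)^1 + 4.5362/(1+0.155)^2 + 5.2166/(1+0.155)^3 + 5.9991/(1+0.155)^4 + 6.8990/(1+0.155)^5 + 64.2465/(1+0.155)^5 = 48.1850

R$48.19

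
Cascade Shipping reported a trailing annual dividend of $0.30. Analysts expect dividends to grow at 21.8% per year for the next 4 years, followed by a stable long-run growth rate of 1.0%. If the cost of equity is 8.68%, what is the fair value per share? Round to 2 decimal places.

Two-stage DDM. Project D₁…D_4 at 0.218, terminal growth 0.01, discount at r = 0.0868.
D_1 = 0.3654
D_2 = 0.4451
D_3 = 0.5421
D_4 = 0.6603
Terminal value at t=4: TV = D_5/(r−g) = 0.6669/(0.0868−0.01) = 8.6830
P₀ = 0.3654/(1+0.0868)^1 + 0.4451/(1+0.0868)^2 + 0.5421/(1+0.0868)^3 + 0.6603/(1+0.0868)^4 + 8.6830/(1+0.0868)^4 = 7.8326

$7.83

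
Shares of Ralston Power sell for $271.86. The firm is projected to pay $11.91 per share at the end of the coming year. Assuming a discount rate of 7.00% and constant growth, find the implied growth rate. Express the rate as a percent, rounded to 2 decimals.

2.62%

From P₀ = D₁/(r − g), the implied growth is g = r − D₁/P₀.
g = 0.07 − 11.91/271.86 = 0.07 − 0.04381 = 0.02619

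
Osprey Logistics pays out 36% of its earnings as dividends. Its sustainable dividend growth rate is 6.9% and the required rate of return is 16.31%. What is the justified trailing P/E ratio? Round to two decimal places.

4.09

Justified trailing P/E = b(1+g)/(r−g) = 0.36×(1+0.069)/(0.1631−0.069) = 4.0897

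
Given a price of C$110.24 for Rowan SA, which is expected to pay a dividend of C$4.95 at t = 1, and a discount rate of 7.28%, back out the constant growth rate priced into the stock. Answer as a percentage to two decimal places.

2.79%

From P₀ = D₁/(r − g), the implied growth is g = r − D₁/P₀.
g = 0.0728 − 4.95/110.24 = 0.0728 − 0.04490 = 0.02790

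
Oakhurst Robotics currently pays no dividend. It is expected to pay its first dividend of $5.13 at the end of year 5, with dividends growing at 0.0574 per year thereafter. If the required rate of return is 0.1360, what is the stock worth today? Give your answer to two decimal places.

Deferred-dividend DDM. At t=4 the remaining stream is a growing perpetuity with first payment D_5 = 5.13.
V_4 = D_5/(r−g) = 5.13/(0.136−0.0574) = 65.2672
P₀ = V_4/(1+r)^4 = 65.2672/(1+0.136)^4 = 39.1906

$39.19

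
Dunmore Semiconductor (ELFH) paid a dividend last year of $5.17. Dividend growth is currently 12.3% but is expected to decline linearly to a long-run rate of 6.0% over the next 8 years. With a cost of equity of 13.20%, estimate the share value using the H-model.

H-model: P₀ = D₀[(1+g_L) + H(g_S−g_L)]/(r−g_L), with H = 8/2 = 4.
P₀ = 5.17 × [(1+0.06) + 4×(0.123−0.06)] / (0.132−0.06)
   = 5.17 × 1.3120 / 0.072 = 94.2089

$94.21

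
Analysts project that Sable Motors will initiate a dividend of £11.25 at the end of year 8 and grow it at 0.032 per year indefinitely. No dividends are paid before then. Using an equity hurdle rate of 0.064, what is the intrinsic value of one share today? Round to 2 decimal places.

£227.73

Deferred-dividend DDM. At t=7 the remaining stream is a growing perpetuity with first payment D_8 = 11.25.
V_7 = D_8/(r−g) = 11.25/(0.064−0.032) = 351.5625
P₀ = V_7/(1+r)^7 = 351.5625/(1+0.064)^7 = 227.7252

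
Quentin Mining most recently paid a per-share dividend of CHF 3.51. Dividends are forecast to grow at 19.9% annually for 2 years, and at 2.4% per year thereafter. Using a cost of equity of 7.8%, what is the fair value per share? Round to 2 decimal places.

CHF 90.59

Two-stage DDM. Project D₁…D_2 at 0.199, terminal growth 0.024, discount at r = 0.078.
D_1 = 4.2085
D_2 = 5.0460
Terminal value at t=2: TV = D_3/(r−g) = 5.1671/(0.078−0.024) = 95.6867
P₀ = 4.2085/(1+0.078)^1 + 5.0460/(1+0.078)^2 + 95.6867/(1+0.078)^2 = 90.5868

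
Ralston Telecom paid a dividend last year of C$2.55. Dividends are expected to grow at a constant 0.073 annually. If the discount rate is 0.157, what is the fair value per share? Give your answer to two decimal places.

Gordon growth model: P₀ = D₁/(r − g). D₁ = 2.55 × (1 + 0.073) = 2.7361.
P₀ = 2.7361 / (0.157 − 0.073) = 2.7361 / 0.084 = 32.5732

C$32.57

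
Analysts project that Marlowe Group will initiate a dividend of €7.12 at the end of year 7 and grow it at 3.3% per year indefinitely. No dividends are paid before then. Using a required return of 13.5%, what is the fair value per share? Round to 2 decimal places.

Deferred-dividend DDM. At t=6 the remaining stream is a growing perpetuity with first payment D_7 = 7.12.
V_6 = D_7/(r−g) = 7.12/(0.135−0.033) = 69.8039
P₀ = V_6/(1+r)^6 = 69.8039/(1+0.135)^6 = 32.6516

€32.65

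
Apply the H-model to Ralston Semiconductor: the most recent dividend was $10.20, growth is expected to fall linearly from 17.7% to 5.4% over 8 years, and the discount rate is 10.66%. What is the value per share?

H-model: P₀ = D₀[(1+g_L) + H(g_S−g_L)]/(r−g_L), with H = 8/2 = 4.
P₀ = 10.20 × [(1+0.054) + 4×(0.177−0.054)] / (0.1066−0.054)
   = 10.20 × 1.5460 / 0.0526 = 299.7947

$299.79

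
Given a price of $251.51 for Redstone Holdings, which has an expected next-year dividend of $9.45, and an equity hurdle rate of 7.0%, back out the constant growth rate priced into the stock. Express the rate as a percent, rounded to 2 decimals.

3.24%

From P₀ = D₁/(r − g), the implied growth is g = r − D₁/P₀.
g = 0.07 − 9.45/251.51 = 0.07 − 0.03757 = 0.03243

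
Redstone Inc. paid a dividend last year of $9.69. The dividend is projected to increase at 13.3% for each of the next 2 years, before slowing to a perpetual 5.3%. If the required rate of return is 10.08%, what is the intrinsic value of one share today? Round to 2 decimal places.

$246.37

Two-stage DDM. Project D₁…D_2 at 0.133, terminal growth 0.053, discount at r = 0.1008.
D_1 = 10.9788
D_2 = 12.4389
Terminal value at t=2: TV = D_3/(r−g) = 13.0982/(0.1008−0.053) = 274.0211
P₀ = 10.9788/(1+0.1008)^1 + 12.4389/(1+0.1008)^2 + 274.0211/(1+0.1008)^2 = 246.3733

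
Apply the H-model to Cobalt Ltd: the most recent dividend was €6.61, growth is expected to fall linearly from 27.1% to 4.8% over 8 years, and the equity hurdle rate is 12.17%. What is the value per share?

€173.99

H-model: P₀ = D₀[(1+g_L) + H(g_S−g_L)]/(r−g_L), with H = 8/2 = 4.
P₀ = 6.61 × [(1+0.048) + 4×(0.271−0.048)] / (0.1217−0.048)
   = 6.61 × 1.9400 / 0.0737 = 173.9946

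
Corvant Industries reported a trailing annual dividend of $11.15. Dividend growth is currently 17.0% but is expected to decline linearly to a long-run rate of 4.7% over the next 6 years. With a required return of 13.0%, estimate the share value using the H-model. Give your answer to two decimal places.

H-model: P₀ = D₀[(1+g_L) + H(g_S−g_L)]/(r−g_L), with H = 6/2 = 3.
P₀ = 11.15 × [(1+0.047) + 3×(0.17−0.047)] / (0.13−0.047)
   = 11.15 × 1.4160 / 0.083 = 190.2217

$190.22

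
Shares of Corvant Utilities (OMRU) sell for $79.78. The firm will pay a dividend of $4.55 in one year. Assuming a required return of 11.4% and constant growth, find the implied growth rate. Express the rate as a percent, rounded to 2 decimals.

5.70%

From P₀ = D₁/(r − g), the implied growth is g = r − D₁/P₀.
g = 0.114 − 4.55/79.78 = 0.114 − 0.05703 = 0.05697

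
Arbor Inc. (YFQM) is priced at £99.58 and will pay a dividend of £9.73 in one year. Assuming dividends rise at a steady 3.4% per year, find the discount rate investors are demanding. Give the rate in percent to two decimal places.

Rearranging the constant-growth DDM: r = D₁/P₀ + g.
r = 9.7300 / 99.58 + 0.034 = 0.09771 + 0.034 = 0.13171

13.17%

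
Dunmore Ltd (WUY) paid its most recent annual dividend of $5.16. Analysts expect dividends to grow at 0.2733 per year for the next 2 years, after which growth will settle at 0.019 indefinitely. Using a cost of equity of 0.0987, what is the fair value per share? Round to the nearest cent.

$101.52

Two-stage DDM. Project D₁…D_2 at 0.2733, terminal growth 0.019, discount at r = 0.0987.
D_1 = 6.5702
D_2 = 8.3659
Terminal value at t=2: TV = D_3/(r−g) = 8.5248/(0.0987−0.019) = 106.9614
P₀ = 6.5702/(1+0.0987)^1 + 8.3659/(1+0.0987)^2 + 106.9614/(1+0.0987)^2 = 101.5175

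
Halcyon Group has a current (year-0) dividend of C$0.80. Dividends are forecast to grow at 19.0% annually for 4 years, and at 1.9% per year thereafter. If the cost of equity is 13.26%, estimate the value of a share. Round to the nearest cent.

C$12.37

Two-stage DDM. Project D₁…D_4 at 0.19, terminal growth 0.019, discount at r = 0.1326.
D_1 = 0.9520
D_2 = 1.1329
D_3 = 1.3481
D_4 = 1.6043
Terminal value at t=4: TV = D_5/(r−g) = 1.6348/(0.1326−0.019) = 14.3904
P₀ = 0.9520/(1+0.1326)^1 + 1.1329/(1+0.1326)^2 + 1.3481/(1+0.1326)^3 + 1.6043/(1+0.1326)^4 + 14.3904/(1+0.1326)^4 = 12.3717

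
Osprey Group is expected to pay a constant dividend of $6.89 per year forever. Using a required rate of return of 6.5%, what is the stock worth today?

$106.00

Zero-growth DDM (perpetuity): P₀ = D/r = 6.89 / 0.065 = 106.0000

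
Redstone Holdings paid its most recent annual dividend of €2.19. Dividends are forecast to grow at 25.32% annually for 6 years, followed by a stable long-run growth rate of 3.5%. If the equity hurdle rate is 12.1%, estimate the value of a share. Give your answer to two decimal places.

Two-stage DDM. Project D₁…D_6 at 0.2532, terminal growth 0.035, discount at r = 0.121.
D_1 = 2.7445
D_2 = 3.4394
D_3 = 4.3103
D_4 = 5.4016
D_5 = 6.7693
D_6 = 8.4833
Terminal value at t=6: TV = D_7/(r−g) = 8.7802/(0.121−0.035) = 102.0959
P₀ = 2.7445/(1+0.121)^1 + 3.4394/(1+0.121)^2 + 4.3103/(1+0.121)^3 + 5.4016/(1+0.121)^4 + 6.7693/(1+0.121)^5 + 8.4833/(1+0.121)^6 + 102.0959/(1+0.121)^6 = 71.2133

€71.21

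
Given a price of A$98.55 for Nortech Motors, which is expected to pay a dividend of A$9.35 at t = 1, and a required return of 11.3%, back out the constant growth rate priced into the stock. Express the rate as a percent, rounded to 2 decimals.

1.81%

From P₀ = D₁/(r − g), the implied growth is g = r − D₁/P₀.
g = 0.113 − 9.35/98.55 = 0.113 − 0.09488 = 0.01812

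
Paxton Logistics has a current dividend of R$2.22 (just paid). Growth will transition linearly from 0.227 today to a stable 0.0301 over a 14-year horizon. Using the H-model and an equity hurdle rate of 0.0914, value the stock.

H-model: P₀ = D₀[(1+g_L) + H(g_S−g_L)]/(r−g_L), with H = 14/2 = 7.
P₀ = 2.22 × [(1+0.0301) + 7×(0.227−0.0301)] / (0.0914−0.0301)
   = 2.22 × 2.4084 / 0.0613 = 87.2210

R$87.22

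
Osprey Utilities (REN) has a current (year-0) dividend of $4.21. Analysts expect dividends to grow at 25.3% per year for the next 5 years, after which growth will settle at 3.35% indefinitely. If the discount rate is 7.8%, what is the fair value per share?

Two-stage DDM. Project D₁…D_5 at 0.253, terminal growth 0.0335, discount at r = 0.078.
D_1 = 5.2751
D_2 = 6.6097
D_3 = 8.2820
D_4 = 10.3773
D_5 = 13.0028
Terminal value at t=5: TV = D_6/(r−g) = 13.4384/(0.078−0.0335) = 301.9868
P₀ = 5.2751/(1+0.078)^1 + 6.6097/(1+0.078)^2 + 8.2820/(1+0.078)^3 + 10.3773/(1+0.078)^4 + 13.0028/(1+0.078)^5 + 301.9868/(1+0.078)^5 = 241.2495

$241.25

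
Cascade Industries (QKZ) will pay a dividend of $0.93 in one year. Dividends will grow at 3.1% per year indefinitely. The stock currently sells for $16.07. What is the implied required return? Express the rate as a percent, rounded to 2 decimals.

8.89%

Rearranging the constant-growth DDM: r = D₁/P₀ + g.
r = 0.9300 / 16.07 + 0.031 = 0.05787 + 0.031 = 0.08887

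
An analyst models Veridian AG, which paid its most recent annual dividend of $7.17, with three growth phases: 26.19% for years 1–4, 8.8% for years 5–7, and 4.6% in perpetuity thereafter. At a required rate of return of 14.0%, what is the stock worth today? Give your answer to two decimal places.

Three-stage DDM. Project D₁…D_7; terminal Gordon value at t=7 with g = 0.046; discount at r = 0.14.
D_1 = 9.0478
D_2 = 11.4174
D_3 = 14.4077
D_4 = 18.1810
D_5 = 19.7810
D_6 = 21.5217
D_7 = 23.4156
TV_7 = 24.4927/(0.14−0.046) = 260.5610
P₀ = Σ Dₜ/(1+r)ᵗ + TV_7/(1+r)^7 = 170.7777

$170.78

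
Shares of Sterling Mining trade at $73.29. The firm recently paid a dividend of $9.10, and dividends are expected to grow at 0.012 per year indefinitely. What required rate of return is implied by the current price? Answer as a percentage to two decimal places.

Rearranging the constant-growth DDM: r = D₁/P₀ + g.
D₁ = 9.10 × (1 + 0.012) = 9.2092.
r = 9.2092 / 73.29 + 0.012 = 0.12565 + 0.012 = 0.13765

13.77%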